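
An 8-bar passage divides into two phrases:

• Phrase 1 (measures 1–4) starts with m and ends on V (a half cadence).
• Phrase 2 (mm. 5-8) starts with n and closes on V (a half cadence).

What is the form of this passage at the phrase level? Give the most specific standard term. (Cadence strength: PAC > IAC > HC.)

phrase group

The second phrase closes with a half cadence, which is not stronger than the first phrase's half cadence; without a weak→strong cadential pair there is no antecedent–consequent relationship, so this is a phrase group rather than a period.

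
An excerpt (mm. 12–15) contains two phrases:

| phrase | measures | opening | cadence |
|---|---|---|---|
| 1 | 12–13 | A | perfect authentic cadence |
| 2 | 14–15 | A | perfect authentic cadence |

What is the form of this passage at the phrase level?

repeated phrase

Both phrases have the same opening (A) and the same cadence (perfect authentic cadence): the second is a restatement, not a consequent, so this is a repeated phrase rather than a period.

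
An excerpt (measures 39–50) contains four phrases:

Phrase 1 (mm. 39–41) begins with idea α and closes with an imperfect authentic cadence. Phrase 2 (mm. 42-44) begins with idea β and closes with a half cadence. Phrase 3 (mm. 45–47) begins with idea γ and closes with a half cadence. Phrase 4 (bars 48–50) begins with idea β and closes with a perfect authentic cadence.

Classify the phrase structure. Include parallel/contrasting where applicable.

Four phrases in two halves: the first half (mm. 39-44) ends with a half cadence, the second (mm. 45–50) with a perfect authentic cadence — a large antecedent–consequent pair, i.e. a double period.
Phrase 3 begins with different material from phrase 1, making it contrasting.

contrasting double period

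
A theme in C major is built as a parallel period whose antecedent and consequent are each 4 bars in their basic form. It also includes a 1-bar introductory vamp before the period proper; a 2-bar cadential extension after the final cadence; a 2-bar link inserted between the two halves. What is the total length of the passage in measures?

13 measures

Basic parallel period: 4 + 4 = 8 bars.
8 (basic form) + 1 (introduction) + 2 (cadential extension) + 2 (link) = 13.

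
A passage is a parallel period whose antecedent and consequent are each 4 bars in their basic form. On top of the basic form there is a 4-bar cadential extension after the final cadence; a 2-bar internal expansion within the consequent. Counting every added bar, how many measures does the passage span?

14 measures

Basic parallel period: 4 + 4 = 8 bars.
8 (basic form) + 4 (cadential extension) + 2 (internal expansion) = 14.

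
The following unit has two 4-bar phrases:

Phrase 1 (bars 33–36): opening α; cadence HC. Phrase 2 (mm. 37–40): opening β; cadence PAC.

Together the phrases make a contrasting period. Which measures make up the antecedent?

The phrase ending with the weaker cadence (half cadence) is the antecedent; the one ending more conclusively (perfect authentic cadence) is the consequent. The antecedent is measures 33–36.

measures 33–36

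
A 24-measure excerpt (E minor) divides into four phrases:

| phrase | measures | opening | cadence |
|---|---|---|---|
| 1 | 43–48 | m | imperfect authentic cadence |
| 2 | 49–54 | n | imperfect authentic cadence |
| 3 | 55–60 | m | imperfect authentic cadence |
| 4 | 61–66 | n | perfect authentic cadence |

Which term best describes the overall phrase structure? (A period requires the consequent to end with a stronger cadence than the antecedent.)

Four phrases in two halves: the first half (measures 43–54) ends with an imperfect authentic cadence, the second (mm. 55–66) with a perfect authentic cadence — a large antecedent–consequent pair, i.e. a double period.
Phrase 3 begins with the same material as phrase 1, making it parallel.

parallel double period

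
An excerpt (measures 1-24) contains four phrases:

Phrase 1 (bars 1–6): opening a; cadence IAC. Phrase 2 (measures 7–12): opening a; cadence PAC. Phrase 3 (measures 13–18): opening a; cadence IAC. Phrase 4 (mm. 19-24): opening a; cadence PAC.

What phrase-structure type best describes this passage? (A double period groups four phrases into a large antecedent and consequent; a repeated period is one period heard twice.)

The cadence pattern IAC–PAC–IAC–PAC is weak–strong twice, and phrases 3–4 restate phrases 1–2: a period heard twice, not a double period (which would end weakly at phrase 2).

repeated period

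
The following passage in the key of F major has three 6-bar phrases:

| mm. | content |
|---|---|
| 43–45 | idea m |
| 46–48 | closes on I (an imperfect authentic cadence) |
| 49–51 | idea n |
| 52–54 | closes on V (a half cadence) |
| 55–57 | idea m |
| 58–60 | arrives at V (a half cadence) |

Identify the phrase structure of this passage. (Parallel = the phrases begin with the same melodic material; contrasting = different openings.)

phrase group

The final phrase closes with a half cadence, which is not stronger than the preceding half cadence; the 3 phrases lack an overall antecedent–consequent design and so form a phrase group.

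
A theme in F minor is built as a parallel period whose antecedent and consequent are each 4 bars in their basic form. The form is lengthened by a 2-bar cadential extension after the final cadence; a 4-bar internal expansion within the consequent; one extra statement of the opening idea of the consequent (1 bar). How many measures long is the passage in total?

Basic parallel period: 4 + 4 = 8 bars.
8 (basic form) + 2 (cadential extension) + 4 (internal expansion) + 1 (extra statement) = 15.

15 measures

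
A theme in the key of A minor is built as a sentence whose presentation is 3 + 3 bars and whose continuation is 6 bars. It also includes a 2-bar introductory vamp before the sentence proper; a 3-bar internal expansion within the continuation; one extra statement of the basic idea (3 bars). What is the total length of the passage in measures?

Basic sentence: 3 + 3 + 6 = 12 bars.
12 (basic form) + 2 (introduction) + 3 (internal expansion) + 3 (extra statement) = 20.

20 measures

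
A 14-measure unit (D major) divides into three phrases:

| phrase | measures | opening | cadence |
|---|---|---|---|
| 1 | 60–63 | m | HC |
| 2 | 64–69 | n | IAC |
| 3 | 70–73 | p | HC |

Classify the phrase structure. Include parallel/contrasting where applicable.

phrase group

The final phrase closes with a half cadence, which is not stronger than the preceding imperfect authentic cadence; the 3 phrases lack an overall antecedent–consequent design and so form a phrase group.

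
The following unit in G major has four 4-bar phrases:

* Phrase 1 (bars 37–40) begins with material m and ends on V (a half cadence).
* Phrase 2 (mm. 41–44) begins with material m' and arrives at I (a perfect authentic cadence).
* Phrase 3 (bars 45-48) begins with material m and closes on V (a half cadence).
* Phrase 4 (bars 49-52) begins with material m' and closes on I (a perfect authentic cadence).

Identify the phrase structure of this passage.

repeated period

The cadence pattern HC–PAC–HC–PAC is weak–strong twice, and phrases 3–4 restate phrases 1–2: a period heard twice, not a double period (which would end weakly at phrase 2).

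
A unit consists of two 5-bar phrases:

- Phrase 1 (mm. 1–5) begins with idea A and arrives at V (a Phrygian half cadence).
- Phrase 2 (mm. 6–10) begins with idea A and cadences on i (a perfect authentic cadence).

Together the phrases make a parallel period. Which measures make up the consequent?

measures 6–10

The phrase ending with the weaker cadence (Phrygian half cadence) is the antecedent; the one ending more conclusively (perfect authentic cadence) is the consequent. The consequent is measures 6–10.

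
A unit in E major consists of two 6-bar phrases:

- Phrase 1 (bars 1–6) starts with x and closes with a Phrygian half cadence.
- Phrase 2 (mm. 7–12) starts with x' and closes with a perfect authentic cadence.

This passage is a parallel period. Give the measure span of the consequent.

The antecedent is the phrase ending with the weaker cadence (Phrygian half cadence, phrase 1) and the consequent the one ending more conclusively (perfect authentic cadence, phrase 2); the consequent is mm. 7–12.

measures 7–12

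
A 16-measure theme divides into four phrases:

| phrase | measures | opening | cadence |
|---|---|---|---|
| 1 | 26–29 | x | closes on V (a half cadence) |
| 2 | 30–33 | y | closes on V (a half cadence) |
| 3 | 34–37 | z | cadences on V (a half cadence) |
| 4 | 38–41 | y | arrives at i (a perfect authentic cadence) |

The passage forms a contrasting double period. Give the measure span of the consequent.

measures 34–41

In a double period the four phrases pair into a large antecedent (phrases 1–2, ending half cadence) and a large consequent (phrases 3–4, ending perfect authentic cadence). The consequent spans measures 34–41.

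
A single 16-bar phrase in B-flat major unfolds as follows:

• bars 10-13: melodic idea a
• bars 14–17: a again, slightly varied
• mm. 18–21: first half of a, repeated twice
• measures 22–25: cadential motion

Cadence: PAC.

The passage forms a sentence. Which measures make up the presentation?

measures 10–17

The presentation of a sentence is the basic idea (bars 10–13) plus its repetition (mm. 14–17); the presentation is therefore measures 10-17.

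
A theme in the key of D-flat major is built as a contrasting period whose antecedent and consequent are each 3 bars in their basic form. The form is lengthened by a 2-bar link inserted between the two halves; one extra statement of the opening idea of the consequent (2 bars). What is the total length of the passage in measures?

Basic contrasting period: 3 + 3 = 6 bars.
6 (basic form) + 2 (link) + 2 (extra statement) = 10.

10 measures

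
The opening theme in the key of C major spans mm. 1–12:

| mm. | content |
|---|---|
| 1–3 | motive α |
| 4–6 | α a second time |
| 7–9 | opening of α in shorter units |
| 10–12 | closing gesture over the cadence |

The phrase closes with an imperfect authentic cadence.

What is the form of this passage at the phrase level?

Basic idea (measures 1–3) + its repetition (measures 4–6) form the presentation; fragmentation and cadence (mm. 7-12) form the continuation — the 12-bar whole is a sentence.

sentence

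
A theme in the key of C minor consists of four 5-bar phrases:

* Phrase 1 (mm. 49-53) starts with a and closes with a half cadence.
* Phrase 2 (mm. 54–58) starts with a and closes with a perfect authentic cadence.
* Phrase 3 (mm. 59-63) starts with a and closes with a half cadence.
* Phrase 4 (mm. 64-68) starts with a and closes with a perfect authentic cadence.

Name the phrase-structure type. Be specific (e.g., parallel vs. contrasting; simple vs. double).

repeated period

The cadence pattern HC–PAC–HC–PAC is weak–strong twice, and phrases 3–4 restate phrases 1–2: a period heard twice, not a double period (which would end weakly at phrase 2).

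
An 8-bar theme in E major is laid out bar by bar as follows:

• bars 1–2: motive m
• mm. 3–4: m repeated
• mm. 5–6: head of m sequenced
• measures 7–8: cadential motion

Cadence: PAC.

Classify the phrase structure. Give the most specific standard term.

sentence

Basic idea (bars 1-2) + its repetition (mm. 3-4) form the presentation; fragmentation and cadence (mm. 5-8) form the continuation — the 8-bar whole is a sentence.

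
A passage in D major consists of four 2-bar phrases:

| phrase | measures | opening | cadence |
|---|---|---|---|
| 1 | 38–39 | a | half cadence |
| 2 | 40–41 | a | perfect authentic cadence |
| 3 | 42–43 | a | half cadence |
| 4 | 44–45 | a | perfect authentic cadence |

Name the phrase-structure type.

The cadence pattern HC–PAC–HC–PAC is weak–strong twice, and phrases 3–4 restate phrases 1–2: a period heard twice, not a double period (which would end weakly at phrase 2).

repeated period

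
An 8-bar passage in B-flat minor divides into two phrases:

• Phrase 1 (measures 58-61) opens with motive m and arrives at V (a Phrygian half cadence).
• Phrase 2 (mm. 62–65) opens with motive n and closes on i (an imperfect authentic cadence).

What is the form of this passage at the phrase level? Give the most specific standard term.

contrasting period

Phrase 1 ends with a Phrygian half cadence (weaker) and phrase 2 with an imperfect authentic cadence (stronger): antecedent + consequent = a period.
The two phrases open with different material (m / n), so the period is contrasting.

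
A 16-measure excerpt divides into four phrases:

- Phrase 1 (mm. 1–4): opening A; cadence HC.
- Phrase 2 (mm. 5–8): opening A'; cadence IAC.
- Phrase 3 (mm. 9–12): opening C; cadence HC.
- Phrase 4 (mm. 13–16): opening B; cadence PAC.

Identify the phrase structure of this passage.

Four phrases in two halves: the first half (mm. 1–8) ends with an imperfect authentic cadence, the second (bars 9–16) with a perfect authentic cadence — a large antecedent–consequent pair, i.e. a double period.
Phrase 3 begins with different material from phrase 1, making it contrasting.

contrasting double period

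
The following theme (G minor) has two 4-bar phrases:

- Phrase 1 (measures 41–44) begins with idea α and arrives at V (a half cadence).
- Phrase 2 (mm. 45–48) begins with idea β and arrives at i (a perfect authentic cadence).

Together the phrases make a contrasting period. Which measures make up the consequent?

measures 45–48

The phrase ending with the weaker cadence (half cadence) is the antecedent; the one ending more conclusively (perfect authentic cadence) is the consequent. The consequent is measures 45–48.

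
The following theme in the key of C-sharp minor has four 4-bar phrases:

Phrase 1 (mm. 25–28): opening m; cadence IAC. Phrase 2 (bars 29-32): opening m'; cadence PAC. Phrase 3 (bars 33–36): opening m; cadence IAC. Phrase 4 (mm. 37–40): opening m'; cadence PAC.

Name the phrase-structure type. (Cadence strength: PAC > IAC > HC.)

The cadence pattern IAC–PAC–IAC–PAC is weak–strong twice, and phrases 3–4 restate phrases 1–2: a period heard twice, not a double period (which would end weakly at phrase 2).

repeated period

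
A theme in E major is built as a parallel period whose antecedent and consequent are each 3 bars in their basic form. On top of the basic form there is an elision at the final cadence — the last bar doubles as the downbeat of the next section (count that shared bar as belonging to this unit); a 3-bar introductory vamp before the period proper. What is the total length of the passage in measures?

Basic parallel period: 3 + 3 = 6 bars.
6 (basic form) + 3 (introduction) = 9.
The elision shares a bar with the next section but does not change this unit's count.

9 measures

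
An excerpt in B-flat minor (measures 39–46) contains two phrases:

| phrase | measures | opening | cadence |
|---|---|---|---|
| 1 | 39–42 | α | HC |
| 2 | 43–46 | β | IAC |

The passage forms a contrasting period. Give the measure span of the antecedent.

The phrase ending with the weaker cadence (half cadence) is the antecedent; the one ending more conclusively (imperfect authentic cadence) is the consequent. The antecedent is measures 39–42.

measures 39–42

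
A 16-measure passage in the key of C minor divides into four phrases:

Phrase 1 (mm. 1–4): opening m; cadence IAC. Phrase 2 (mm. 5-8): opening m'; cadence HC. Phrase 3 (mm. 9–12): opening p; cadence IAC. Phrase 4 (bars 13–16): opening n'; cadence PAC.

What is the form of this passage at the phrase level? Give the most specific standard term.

contrasting double period

Four phrases in two halves: the first half (measures 1-8) ends with a half cadence, the second (mm. 9–16) with a perfect authentic cadence — a large antecedent–consequent pair, i.e. a double period.
Phrase 3 begins with different material from phrase 1, making it contrasting.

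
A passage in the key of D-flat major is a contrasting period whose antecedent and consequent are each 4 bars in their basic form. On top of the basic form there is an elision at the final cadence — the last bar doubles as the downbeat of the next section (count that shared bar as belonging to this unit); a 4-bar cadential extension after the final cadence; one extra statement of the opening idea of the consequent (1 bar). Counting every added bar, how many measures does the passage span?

Basic contrasting period: 4 + 4 = 8 bars.
8 (basic form) + 4 (cadential extension) + 1 (extra statement) = 13.
The elision shares a bar with the next section but does not change this unit's count.

13 measures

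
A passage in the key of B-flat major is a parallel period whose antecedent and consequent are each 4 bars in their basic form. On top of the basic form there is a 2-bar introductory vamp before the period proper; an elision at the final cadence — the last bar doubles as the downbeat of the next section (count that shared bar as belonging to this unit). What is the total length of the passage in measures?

10 measures

Basic parallel period: 4 + 4 = 8 bars.
8 (basic form) + 2 (introduction) = 10.
The elision shares a bar with the next section but does not change this unit's count.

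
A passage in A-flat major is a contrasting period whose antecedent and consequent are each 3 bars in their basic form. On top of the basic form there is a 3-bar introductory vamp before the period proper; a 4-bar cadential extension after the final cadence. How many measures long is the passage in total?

Basic contrasting period: 3 + 3 = 6 bars.
6 (basic form) + 3 (introduction) + 4 (cadential extension) = 13.

13 measures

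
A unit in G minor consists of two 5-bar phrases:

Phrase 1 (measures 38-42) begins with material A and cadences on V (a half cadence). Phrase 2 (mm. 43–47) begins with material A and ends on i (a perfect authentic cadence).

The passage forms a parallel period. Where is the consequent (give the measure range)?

The antecedent is the phrase ending with the weaker cadence (half cadence, phrase 1) and the consequent the one ending more conclusively (perfect authentic cadence, phrase 2); the consequent is bars 43–47.

measures 43–47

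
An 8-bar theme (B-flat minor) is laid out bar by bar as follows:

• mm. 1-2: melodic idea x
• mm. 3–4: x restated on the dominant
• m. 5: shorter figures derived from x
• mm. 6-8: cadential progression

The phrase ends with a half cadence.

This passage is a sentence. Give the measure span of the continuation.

measures 5–8

After the presentation (mm. 1-4), the continuation covers the fragmentation through the cadence: measures 5-8.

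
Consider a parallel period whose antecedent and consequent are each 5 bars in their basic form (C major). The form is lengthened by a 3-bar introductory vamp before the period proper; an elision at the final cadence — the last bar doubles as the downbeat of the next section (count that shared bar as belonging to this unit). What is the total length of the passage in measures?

13 measures

Basic parallel period: 5 + 5 = 10 bars.
10 (basic form) + 3 (introduction) = 13.
The elision shares a bar with the next section but does not change this unit's count.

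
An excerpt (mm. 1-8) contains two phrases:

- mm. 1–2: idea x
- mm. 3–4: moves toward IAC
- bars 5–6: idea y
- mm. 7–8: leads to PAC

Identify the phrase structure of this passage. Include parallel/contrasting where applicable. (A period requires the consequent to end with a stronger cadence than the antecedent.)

Phrase 1 ends with an imperfect authentic cadence (weaker) and phrase 2 with a perfect authentic cadence (stronger): antecedent + consequent = a period.
The two phrases open with different material (x / y), so the period is contrasting.

contrasting period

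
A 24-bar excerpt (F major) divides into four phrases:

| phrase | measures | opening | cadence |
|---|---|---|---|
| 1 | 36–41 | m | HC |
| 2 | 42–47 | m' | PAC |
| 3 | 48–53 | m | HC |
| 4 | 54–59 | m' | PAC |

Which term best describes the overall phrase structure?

The cadence pattern HC–PAC–HC–PAC is weak–strong twice, and phrases 3–4 restate phrases 1–2: a period heard twice, not a double period (which would end weakly at phrase 2).

repeated period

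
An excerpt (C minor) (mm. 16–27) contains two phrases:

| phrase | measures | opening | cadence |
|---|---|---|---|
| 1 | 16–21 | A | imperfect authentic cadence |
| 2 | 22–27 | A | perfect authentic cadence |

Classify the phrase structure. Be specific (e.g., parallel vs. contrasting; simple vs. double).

parallel period

Phrase 1 ends with an imperfect authentic cadence (weaker) and phrase 2 with a perfect authentic cadence (stronger): antecedent + consequent = a period.
The two phrases open with the same material (A / A), so the period is parallel.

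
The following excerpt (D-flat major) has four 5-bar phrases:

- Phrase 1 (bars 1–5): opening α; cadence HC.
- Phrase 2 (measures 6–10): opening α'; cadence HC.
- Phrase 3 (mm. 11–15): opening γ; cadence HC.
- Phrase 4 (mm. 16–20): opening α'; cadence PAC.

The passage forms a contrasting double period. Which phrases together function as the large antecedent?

phrases 1 and 2

In a double period the first pair of phrases (ending half cadence) is the large antecedent and the second pair (ending perfect authentic cadence) is the large consequent; the antecedent is phrases 1 and 2.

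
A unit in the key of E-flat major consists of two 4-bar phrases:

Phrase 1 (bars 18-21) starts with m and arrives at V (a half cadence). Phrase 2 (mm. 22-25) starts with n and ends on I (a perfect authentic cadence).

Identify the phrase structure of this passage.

Phrase 1 ends with a half cadence (weaker) and phrase 2 with a perfect authentic cadence (stronger): antecedent + consequent = a period.
The two phrases open with different material (m / n), so the period is contrasting.

contrasting period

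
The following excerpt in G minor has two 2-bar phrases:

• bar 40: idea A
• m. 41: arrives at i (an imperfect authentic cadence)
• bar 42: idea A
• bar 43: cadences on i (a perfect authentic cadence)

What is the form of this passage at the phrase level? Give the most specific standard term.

parallel period

Phrase 1 ends with an imperfect authentic cadence (weaker) and phrase 2 with a perfect authentic cadence (stronger): antecedent + consequent = a period.
The two phrases open with the same material (A / A), so the period is parallel.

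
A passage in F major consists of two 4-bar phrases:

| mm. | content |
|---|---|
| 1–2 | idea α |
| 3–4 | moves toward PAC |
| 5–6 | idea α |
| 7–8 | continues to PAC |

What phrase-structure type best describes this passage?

repeated phrase

Both phrases have the same opening (α) and the same cadence (perfect authentic cadence): the second is a restatement, not a consequent, so this is a repeated phrase rather than a period.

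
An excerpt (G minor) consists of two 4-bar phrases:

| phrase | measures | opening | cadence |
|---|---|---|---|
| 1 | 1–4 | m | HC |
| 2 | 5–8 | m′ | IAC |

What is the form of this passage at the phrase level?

Phrase 1 ends with a half cadence (weaker) and phrase 2 with an imperfect authentic cadence (stronger): antecedent + consequent = a period.
The two phrases open with the same material (m / m′), so the period is parallel.

parallel period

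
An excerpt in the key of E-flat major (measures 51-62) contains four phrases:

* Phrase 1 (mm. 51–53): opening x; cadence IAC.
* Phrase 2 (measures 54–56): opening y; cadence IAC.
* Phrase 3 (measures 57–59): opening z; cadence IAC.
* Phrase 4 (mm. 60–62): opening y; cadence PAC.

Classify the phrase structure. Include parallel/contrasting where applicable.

Four phrases in two halves: the first half (mm. 51-56) ends with an imperfect authentic cadence, the second (measures 57-62) with a perfect authentic cadence — a large antecedent–consequent pair, i.e. a double period.
Phrase 3 begins with different material from phrase 1, making it contrasting.

contrasting double period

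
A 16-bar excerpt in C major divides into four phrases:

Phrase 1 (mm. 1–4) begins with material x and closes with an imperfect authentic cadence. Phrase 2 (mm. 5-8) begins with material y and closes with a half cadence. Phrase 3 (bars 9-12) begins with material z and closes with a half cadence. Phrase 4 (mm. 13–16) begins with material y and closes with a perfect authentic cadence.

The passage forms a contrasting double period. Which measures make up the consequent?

measures 9–16

In a double period the first pair of phrases (ending half cadence) is the large antecedent and the second pair (ending perfect authentic cadence) is the large consequent; the consequent is measures 9–16.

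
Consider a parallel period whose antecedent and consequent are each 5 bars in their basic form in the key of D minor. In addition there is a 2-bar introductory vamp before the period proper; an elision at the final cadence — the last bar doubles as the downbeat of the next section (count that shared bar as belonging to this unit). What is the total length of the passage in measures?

Basic parallel period: 5 + 5 = 10 bars.
10 (basic form) + 2 (introduction) = 12.
The elision shares a bar with the next section but does not change this unit's count.

12 measures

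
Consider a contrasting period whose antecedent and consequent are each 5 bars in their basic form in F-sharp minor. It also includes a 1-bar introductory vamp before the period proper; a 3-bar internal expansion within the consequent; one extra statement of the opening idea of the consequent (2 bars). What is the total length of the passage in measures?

Basic contrasting period: 5 + 5 = 10 bars.
10 (basic form) + 1 (introduction) + 3 (internal expansion) + 2 (extra statement) = 16.

16 measures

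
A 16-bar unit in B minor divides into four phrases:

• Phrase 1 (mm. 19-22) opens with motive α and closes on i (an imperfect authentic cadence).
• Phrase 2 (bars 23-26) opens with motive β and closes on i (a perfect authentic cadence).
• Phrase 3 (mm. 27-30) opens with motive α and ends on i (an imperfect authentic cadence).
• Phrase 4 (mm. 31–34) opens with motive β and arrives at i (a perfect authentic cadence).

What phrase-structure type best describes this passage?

The cadence pattern IAC–PAC–IAC–PAC is weak–strong twice, and phrases 3–4 restate phrases 1–2: a period heard twice, not a double period (which would end weakly at phrase 2).

repeated period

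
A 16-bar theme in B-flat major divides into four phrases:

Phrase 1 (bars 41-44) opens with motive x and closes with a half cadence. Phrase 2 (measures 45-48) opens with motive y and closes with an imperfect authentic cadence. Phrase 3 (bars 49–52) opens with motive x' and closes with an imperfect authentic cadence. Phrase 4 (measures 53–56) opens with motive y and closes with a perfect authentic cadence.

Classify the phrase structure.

parallel double period

Four phrases in two halves: the first half (bars 41-48) ends with an imperfect authentic cadence, the second (mm. 49–56) with a perfect authentic cadence — a large antecedent–consequent pair, i.e. a double period.
Phrase 3 begins with the same material as phrase 1, making it parallel.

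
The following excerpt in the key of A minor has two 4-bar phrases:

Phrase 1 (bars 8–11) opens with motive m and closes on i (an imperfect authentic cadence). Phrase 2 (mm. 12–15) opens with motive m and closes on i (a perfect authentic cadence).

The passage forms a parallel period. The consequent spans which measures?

measures 12–15

The antecedent is the phrase ending with the weaker cadence (imperfect authentic cadence, phrase 1) and the consequent the one ending more conclusively (perfect authentic cadence, phrase 2); the consequent is measures 12–15.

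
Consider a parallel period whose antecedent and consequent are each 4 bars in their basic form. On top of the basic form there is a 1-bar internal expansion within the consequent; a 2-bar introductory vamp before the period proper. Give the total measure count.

11 measures

Basic parallel period: 4 + 4 = 8 bars.
8 (basic form) + 1 (internal expansion) + 2 (introduction) = 11.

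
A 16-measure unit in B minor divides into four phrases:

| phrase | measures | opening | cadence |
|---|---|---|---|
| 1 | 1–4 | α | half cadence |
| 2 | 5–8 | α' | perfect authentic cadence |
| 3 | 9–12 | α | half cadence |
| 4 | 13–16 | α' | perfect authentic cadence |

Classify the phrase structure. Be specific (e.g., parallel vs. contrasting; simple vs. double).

repeated period

The cadence pattern HC–PAC–HC–PAC is weak–strong twice, and phrases 3–4 restate phrases 1–2: a period heard twice, not a double period (which would end weakly at phrase 2).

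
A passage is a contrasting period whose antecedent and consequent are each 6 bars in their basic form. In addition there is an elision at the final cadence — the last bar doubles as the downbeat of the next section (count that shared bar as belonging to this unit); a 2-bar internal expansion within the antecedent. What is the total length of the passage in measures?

14 measures

Basic contrasting period: 6 + 6 = 12 bars.
12 (basic form) + 2 (internal expansion) = 14.
The elision shares a bar with the next section but does not change this unit's count.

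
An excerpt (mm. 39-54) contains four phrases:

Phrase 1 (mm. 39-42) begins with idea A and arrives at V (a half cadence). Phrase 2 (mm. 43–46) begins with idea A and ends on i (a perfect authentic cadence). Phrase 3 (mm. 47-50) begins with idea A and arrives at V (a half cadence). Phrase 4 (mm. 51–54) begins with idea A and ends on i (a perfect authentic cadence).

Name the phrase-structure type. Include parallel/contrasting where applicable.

The cadence pattern HC–PAC–HC–PAC is weak–strong twice, and phrases 3–4 restate phrases 1–2: a period heard twice, not a double period (which would end weakly at phrase 2).

repeated period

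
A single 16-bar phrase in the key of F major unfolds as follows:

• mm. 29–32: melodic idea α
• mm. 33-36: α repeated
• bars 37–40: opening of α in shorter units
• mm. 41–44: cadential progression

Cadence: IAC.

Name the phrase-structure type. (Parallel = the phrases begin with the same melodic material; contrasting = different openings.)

sentence

Basic idea (measures 29–32) + its repetition (bars 33–36) form the presentation; fragmentation and cadence (bars 37-44) form the continuation — the 16-bar whole is a sentence.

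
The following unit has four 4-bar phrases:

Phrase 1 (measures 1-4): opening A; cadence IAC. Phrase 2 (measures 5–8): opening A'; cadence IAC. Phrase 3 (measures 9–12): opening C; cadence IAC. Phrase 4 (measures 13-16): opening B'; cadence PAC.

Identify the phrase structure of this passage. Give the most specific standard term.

Four phrases in two halves: the first half (mm. 1–8) ends with an imperfect authentic cadence, the second (bars 9–16) with a perfect authentic cadence — a large antecedent–consequent pair, i.e. a double period.
Phrase 3 begins with different material from phrase 1, making it contrasting.

contrasting double period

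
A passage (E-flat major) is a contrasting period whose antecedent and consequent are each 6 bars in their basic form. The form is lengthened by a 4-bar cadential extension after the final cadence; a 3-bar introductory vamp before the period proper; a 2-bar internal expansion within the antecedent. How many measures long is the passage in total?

Basic contrasting period: 6 + 6 = 12 bars.
12 (basic form) + 4 (cadential extension) + 3 (introduction) + 2 (internal expansion) = 21.

21 measures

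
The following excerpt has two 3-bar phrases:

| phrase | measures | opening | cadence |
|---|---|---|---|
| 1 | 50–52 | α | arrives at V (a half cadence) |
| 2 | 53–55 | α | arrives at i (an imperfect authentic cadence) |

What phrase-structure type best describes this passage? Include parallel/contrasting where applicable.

parallel period

Phrase 1 ends with a half cadence (weaker) and phrase 2 with an imperfect authentic cadence (stronger): antecedent + consequent = a period.
The two phrases open with the same material (α / α), so the period is parallel.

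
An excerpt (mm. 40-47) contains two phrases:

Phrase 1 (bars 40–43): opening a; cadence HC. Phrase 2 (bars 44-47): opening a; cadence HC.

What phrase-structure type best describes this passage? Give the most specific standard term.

Both phrases have the same opening (a) and the same cadence (half cadence): the second is a restatement, not a consequent, so this is a repeated phrase rather than a period.

repeated phrase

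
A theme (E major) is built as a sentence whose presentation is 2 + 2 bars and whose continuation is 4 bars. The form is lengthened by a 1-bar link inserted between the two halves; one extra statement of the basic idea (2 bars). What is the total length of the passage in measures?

11 measures

Basic sentence: 2 + 2 + 4 = 8 bars.
8 (basic form) + 1 (link) + 2 (extra statement) = 11.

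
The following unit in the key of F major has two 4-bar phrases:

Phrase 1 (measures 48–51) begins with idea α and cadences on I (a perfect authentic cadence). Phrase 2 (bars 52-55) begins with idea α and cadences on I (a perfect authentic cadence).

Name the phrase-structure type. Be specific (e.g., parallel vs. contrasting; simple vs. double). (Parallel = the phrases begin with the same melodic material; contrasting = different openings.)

Both phrases have the same opening (α) and the same cadence (perfect authentic cadence): the second is a restatement, not a consequent, so this is a repeated phrase rather than a period.

repeated phrase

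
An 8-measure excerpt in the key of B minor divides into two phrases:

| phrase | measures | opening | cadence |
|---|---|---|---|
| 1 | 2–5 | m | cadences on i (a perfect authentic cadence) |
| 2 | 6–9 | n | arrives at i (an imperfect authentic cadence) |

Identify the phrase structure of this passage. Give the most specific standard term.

phrase group

The second phrase closes with an imperfect authentic cadence, which is not stronger than the first phrase's perfect authentic cadence; without a weak→strong cadential pair there is no antecedent–consequent relationship, so this is a phrase group rather than a period.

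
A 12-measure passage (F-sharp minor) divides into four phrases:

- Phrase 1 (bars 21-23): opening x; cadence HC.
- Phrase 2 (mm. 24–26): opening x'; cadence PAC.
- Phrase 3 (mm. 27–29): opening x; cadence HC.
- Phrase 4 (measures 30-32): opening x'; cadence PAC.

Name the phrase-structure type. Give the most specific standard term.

repeated period

The cadence pattern HC–PAC–HC–PAC is weak–strong twice, and phrases 3–4 restate phrases 1–2: a period heard twice, not a double period (which would end weakly at phrase 2).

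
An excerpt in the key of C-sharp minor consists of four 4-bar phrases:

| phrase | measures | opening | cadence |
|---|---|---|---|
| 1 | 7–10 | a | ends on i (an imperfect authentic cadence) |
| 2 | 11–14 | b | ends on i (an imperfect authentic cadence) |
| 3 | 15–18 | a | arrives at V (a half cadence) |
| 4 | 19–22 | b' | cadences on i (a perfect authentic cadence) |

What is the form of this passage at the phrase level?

Four phrases in two halves: the first half (mm. 7-14) ends with an imperfect authentic cadence, the second (mm. 15–22) with a perfect authentic cadence — a large antecedent–consequent pair, i.e. a double period.
Phrase 3 begins with the same material as phrase 1, making it parallel.

parallel double period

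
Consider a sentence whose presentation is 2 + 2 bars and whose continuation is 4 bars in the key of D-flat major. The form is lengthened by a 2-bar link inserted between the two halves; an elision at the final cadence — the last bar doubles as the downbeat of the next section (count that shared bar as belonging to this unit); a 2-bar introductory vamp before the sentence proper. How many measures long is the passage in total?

Basic sentence: 2 + 2 + 4 = 8 bars.
8 (basic form) + 2 (link) + 2 (introduction) = 12.
The elision shares a bar with the next section but does not change this unit's count.

12 measures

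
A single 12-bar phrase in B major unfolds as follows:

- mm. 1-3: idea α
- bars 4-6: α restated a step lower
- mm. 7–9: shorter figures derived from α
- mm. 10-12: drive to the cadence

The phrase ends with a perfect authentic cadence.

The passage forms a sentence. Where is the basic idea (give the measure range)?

The presentation of a sentence is the basic idea (bars 1-3) plus its repetition (measures 4–6); the basic idea is therefore mm. 1-3.

measures 1–3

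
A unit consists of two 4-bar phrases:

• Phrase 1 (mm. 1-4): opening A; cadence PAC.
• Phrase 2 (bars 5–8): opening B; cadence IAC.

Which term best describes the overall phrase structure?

phrase group

The second phrase closes with an imperfect authentic cadence, which is not stronger than the first phrase's perfect authentic cadence; without a weak→strong cadential pair there is no antecedent–consequent relationship, so this is a phrase group rather than a period.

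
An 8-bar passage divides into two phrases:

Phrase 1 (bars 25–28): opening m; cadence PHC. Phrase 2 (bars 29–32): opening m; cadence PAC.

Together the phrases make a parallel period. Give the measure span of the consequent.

measures 29–32

The phrase ending with the weaker cadence (Phrygian half cadence) is the antecedent; the one ending more conclusively (perfect authentic cadence) is the consequent. The consequent is measures 29–32.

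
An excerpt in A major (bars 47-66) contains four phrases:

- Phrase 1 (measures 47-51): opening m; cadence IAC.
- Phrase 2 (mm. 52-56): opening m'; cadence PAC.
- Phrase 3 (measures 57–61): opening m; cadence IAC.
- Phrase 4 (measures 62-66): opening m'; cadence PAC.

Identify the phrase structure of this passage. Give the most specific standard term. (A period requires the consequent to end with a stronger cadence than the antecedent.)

repeated period

The cadence pattern IAC–PAC–IAC–PAC is weak–strong twice, and phrases 3–4 restate phrases 1–2: a period heard twice, not a double period (which would end weakly at phrase 2).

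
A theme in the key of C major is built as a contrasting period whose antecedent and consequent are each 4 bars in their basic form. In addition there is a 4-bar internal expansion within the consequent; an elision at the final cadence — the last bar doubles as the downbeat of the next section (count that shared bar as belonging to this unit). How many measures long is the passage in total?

Basic contrasting period: 4 + 4 = 8 bars.
8 (basic form) + 4 (internal expansion) = 12.
The elision shares a bar with the next section but does not change this unit's count.

12 measures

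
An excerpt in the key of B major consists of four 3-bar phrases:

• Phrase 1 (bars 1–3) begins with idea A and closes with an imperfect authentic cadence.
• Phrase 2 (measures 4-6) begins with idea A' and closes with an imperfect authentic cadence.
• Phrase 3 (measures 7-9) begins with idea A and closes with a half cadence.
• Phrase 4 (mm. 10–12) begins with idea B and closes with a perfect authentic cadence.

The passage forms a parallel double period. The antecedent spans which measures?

measures 1–6

In a double period the four phrases pair into a large antecedent (phrases 1–2, ending imperfect authentic cadence) and a large consequent (phrases 3–4, ending perfect authentic cadence). The antecedent spans measures 1–6.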